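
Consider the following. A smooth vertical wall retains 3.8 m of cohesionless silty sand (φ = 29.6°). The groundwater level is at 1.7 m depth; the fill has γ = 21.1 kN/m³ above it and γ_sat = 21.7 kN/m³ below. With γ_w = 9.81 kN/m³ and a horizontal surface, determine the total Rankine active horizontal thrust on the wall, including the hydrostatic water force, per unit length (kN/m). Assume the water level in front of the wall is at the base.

66.4 kN/m

K_a = tan²(45° − φ/2) = 0.3387.
γ' = 21.7 − 9.81 = 11.89 kN/m³. Depth below WT = 2.1 m.
σ'_h at WT = K_a γ d_w = 12.15 kPa; at base = 12.15 + K_a γ' × 2.1 = 20.61 kPa.
P₁ (0–1.7 m) = ½×12.15×1.7 = 10.33. P₂ (1.7–3.8 m) = ½(12.15+20.61)×2.1 = 34.40.
P_w = ½ γ_w h₂² = 0.5×9.81×2.1² = 21.63. Total = 10.33+34.40+21.63 = 66.36 kN/m.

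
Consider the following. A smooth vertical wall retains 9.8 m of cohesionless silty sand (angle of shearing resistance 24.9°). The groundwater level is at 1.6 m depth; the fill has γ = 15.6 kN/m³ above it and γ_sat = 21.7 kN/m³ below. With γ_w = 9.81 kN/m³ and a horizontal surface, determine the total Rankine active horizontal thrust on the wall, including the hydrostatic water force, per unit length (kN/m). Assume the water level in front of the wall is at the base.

584 kN/m

K_a = tan²(45° − φ/2) = 0.4074.
γ' = 21.7 − 9.81 = 11.89 kN/m³. Depth below WT = 8.2 m.
σ'_h at WT = K_a γ d_w = 10.17 kPa; at base = 10.17 + K_a γ' × 8.2 = 49.89 kPa.
P₁ (0–1.6 m) = ½×10.17×1.6 = 8.135. P₂ (1.6–9.8 m) = ½(10.17+49.89)×8.2 = 246.3.
P_w = ½ γ_w h₂² = 0.5×9.81×8.2² = 329.8. Total = 8.135+246.3+329.8 = 584.2 kN/m.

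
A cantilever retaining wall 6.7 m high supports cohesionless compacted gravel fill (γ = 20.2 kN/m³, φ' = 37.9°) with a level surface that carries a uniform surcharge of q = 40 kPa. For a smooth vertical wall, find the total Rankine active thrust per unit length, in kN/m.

172 kN/m

K_a = tan²(45° − φ/2) = 0.2389.
Soil triangle: ½ K_a γ H² = 0.5×0.2389×20.2×6.7² = 108.3 kN/m.
Surcharge rectangle: K_a q H = 0.2389×40×6.7 = 64.04 kN/m.
Total = 108.3 + 64.04 = 172.4 kN/m.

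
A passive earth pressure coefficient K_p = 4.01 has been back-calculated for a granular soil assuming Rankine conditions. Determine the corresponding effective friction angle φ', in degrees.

36.9°

K_p = (1+sin φ)/(1−sin φ) ⇒ sin φ = (K_p − 1)/(K_p + 1) = 0.6008.
φ = arcsin(0.6008) = 36.93°.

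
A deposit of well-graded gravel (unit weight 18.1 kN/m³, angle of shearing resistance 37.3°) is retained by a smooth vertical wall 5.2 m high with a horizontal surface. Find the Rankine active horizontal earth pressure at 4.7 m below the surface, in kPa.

K_a = (1 − sin φ)/(1 + sin φ) = 0.2453.
σ_h = K_a γ z = 0.2453 × 18.1 × 4.7 = 20.87 kPa.

20.9 kPa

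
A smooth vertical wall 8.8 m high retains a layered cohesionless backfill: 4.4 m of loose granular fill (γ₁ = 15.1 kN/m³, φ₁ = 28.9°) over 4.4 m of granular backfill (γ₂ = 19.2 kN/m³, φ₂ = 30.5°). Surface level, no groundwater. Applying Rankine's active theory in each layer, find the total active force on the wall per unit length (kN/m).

K_a1 = tan²(45°−28.9°/2) = 0.3484; K_a2 = tan²(45°−30.5°/2) = 0.3267.
Layer 1: σ at base = K_a1 γ₁ h₁ = 23.15 kPa; P₁ = ½×23.15×4.4 = 50.92.
Layer 2: σ_v at top = γ₁h₁ = 66.44; σ_h top = K_a2×66.44 = 21.70; σ_h base = K_a2×(66.44+19.2×4.4) = 49.30.
P₂ = ½(21.70+49.30)×4.4 = 156.2. Total P_a = 50.92+156.2 = 207.1 kN/m.

207 kN/m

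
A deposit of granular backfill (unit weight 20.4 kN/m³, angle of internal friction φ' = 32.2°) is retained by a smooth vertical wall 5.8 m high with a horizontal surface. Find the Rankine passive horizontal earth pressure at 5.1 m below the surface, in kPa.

K_p = (1 + sin φ)/(1 − sin φ) = 3.282.
σ_h = K_p γ z = 3.282 × 20.4 × 5.1 = 341.4 kPa.

341 kPa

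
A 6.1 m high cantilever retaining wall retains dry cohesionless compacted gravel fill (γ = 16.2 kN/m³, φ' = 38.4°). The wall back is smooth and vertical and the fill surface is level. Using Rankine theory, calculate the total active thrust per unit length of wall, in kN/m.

K_a = tan²(45° − φ/2) = 0.2337.
P_a = ½ K_a γ H² = 0.5 × 0.2337 × 16.2 × 6.1² = 70.44 kN/m.

70.4 kN/m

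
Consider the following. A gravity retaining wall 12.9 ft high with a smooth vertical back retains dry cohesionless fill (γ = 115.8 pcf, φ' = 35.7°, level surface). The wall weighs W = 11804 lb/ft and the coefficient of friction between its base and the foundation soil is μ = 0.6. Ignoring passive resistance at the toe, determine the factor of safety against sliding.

K_a = tan²(45° − 35.7°/2) = 0.2630.
P_a = ½K_aγH² = 0.5×0.2630×115.8×12.9² = 2534 lb/ft, acting at H/3 = 4.300 ft above the base.
FS_sliding = μW / P_a = 0.6×11804 / 2534 = 2.795.

2.79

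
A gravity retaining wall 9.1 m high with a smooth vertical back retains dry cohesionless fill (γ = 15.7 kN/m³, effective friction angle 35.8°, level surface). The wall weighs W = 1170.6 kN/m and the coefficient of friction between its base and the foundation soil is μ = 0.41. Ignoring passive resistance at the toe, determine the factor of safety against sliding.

K_a = tan²(45° − 35.8°/2) = 0.2619.
P_a = ½K_aγH² = 0.5×0.2619×15.7×9.1² = 170.2 kN/m, acting at H/3 = 3.033 m above the base.
FS_sliding = μW / P_a = 0.41×1170.6 / 170.2 = 2.819.

2.82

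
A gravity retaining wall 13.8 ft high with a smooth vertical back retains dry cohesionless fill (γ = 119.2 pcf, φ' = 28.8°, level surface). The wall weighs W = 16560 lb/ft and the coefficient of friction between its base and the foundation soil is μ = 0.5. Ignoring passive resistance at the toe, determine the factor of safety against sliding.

K_a = tan²(45° − 28.8°/2) = 0.3498.
P_a = ½K_aγH² = 0.5×0.3498×119.2×13.8² = 3970 lb/ft, acting at H/3 = 4.600 ft above the base.
FS_sliding = μW / P_a = 0.5×16560 / 3970 = 2.086.

2.09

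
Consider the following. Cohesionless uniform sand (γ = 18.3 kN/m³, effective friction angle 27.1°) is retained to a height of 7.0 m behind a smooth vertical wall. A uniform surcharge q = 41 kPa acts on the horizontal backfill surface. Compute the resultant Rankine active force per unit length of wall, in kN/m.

K_a = tan²(45° − φ/2) = 0.3741.
Soil triangle: ½ K_a γ H² = 0.5×0.3741×18.3×7.0² = 167.7 kN/m.
Surcharge rectangle: K_a q H = 0.3741×41×7.0 = 107.4 kN/m.
Total = 167.7 + 107.4 = 275.1 kN/m.

275 kN/m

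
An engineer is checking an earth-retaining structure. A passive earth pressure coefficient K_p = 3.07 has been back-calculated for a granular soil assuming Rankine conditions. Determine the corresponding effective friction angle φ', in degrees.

K_p = (1+sin φ)/(1−sin φ) ⇒ sin φ = (K_p − 1)/(K_p + 1) = 0.5086.
φ = arcsin(0.5086) = 30.57°.

30.6°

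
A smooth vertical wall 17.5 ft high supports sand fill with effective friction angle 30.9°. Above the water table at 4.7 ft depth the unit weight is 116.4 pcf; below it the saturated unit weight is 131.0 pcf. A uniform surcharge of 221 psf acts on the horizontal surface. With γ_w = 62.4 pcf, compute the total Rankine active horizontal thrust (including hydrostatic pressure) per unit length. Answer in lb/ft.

10800 lb/ft

K_a = tan²(45° − φ/2) = 0.3214.
γ' = 131.0 − 62.4 = 68.60 pcf. h₂ = H − d_w = 12.8 ft.
σ'_h: at surface K_a·q = 71.03; at WT K_a(q+γd_w) = 246.9; at base K_a(q+γd_w+γ'h₂) = 529.1 psf.
P₁ = ½(71.03+246.9)×4.7 = 747.1; P₂ = ½(246.9+529.1)×12.8 = 4966; P_w = ½γ_w h₂² = 5112.
Total = 747.1+4966+5112 = 10820 lb/ft.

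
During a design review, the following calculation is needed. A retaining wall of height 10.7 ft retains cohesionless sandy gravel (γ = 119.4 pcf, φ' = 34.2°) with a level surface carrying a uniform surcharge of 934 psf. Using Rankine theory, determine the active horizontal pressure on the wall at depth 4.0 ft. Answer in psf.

K_a = (1 − sin φ)/(1 + sin φ) = 0.2803.
σ_v = γz + q = 119.4 × 4.0 + 934 = 1412 psf.
σ_h = K_a σ_v = 0.2803 × 1412 = 395.7 psf.

396 psf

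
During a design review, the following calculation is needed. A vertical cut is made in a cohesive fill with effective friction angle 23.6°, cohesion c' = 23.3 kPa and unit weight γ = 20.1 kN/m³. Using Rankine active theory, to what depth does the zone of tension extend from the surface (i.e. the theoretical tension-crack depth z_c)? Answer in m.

K_a = tan²(45° − 23.6°/2) = 0.4282; √K_a = 0.6544.
The active pressure is zero where K_a γ z = 2c√K_a, so z_c = 2c/(γ√K_a) = 2×23.3/(20.1×0.6544) = 3.543 m.

3.54 m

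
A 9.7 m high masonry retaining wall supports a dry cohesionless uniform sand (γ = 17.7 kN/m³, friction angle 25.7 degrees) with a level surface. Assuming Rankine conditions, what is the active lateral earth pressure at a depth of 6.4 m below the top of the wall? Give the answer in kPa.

K_a = (1 − sin φ)/(1 + sin φ) = 0.3950.
σ_h = K_a γ z = 0.3950 × 17.7 × 6.4 = 44.75 kPa.

44.7 kPa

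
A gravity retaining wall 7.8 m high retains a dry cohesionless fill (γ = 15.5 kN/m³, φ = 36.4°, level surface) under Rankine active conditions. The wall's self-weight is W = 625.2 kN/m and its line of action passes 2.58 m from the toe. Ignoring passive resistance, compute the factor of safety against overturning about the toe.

5.16

K_a = tan²(45° − 36.4°/2) = 0.2552.
P_a = ½K_aγH² = 0.5×0.2552×15.5×7.8² = 120.3 kN/m, acting at H/3 = 2.600 m above the base.
Overturning moment M_o = P_a × H/3 = 120.3 × 2.600 = 312.8.
Resisting moment M_r = W × 2.58 = 625.2 × 2.58 = 1613.
FS_overturning = M_r/M_o = 1613/312.8 = 5.157.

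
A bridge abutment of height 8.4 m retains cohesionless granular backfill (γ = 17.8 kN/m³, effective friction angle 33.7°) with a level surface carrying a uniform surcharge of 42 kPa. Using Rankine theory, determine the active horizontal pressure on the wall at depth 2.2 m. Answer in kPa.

K_a = (1 − sin φ)/(1 + sin φ) = 0.2863.
σ_v = γz + q = 17.8 × 2.2 + 42 = 81.16 kPa.
σ_h = K_a σ_v = 0.2863 × 81.16 = 23.24 kPa.

23.2 kPa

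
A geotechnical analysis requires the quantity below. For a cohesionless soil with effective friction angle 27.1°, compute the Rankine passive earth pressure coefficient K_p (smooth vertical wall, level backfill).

2.67

K_p = (1 + sin φ)/(1 − sin φ) = tan²(45° + 27.1°/2) = 2.673.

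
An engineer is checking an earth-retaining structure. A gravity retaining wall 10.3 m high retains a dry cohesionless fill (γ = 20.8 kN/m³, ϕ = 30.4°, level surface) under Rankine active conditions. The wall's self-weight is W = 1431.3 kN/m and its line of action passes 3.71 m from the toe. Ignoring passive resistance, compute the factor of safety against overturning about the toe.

K_a = tan²(45° − 30.4°/2) = 0.3280.
P_a = ½K_aγH² = 0.5×0.3280×20.8×10.3² = 361.9 kN/m, acting at H/3 = 3.433 m above the base.
Overturning moment M_o = P_a × H/3 = 361.9 × 3.433 = 1242.
Resisting moment M_r = W × 3.71 = 1431.3 × 3.71 = 5310.
FS_overturning = M_r/M_o = 5310/1242 = 4.274.

4.27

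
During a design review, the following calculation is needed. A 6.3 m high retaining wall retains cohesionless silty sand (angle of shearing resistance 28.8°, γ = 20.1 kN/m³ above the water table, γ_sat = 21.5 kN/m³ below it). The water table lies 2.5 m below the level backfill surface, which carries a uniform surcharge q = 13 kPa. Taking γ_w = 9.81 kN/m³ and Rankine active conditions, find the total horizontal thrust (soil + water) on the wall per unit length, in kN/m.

218 kN/m

K_a = tan²(45° − φ/2) = 0.3498.
γ' = 21.5 − 9.81 = 11.69 kN/m³. h₂ = H − d_w = 3.8 m.
σ'_h: at surface K_a·q = 4.547; at WT K_a(q+γd_w) = 22.12; at base K_a(q+γd_w+γ'h₂) = 37.66 kPa.
P₁ = ½(4.547+22.12)×2.5 = 33.34; P₂ = ½(22.12+37.66)×3.8 = 113.6; P_w = ½γ_w h₂² = 70.83.
Total = 33.34+113.6+70.83 = 217.7 kN/m.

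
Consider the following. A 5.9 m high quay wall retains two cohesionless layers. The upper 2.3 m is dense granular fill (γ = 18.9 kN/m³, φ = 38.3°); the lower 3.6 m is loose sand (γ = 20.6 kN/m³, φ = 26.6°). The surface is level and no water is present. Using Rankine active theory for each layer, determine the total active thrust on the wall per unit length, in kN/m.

122 kN/m

K_a1 = tan²(45°−38.3°/2) = 0.2347; K_a2 = tan²(45°−26.6°/2) = 0.3814.
Layer 1: σ at base = K_a1 γ₁ h₁ = 10.20 kPa; P₁ = ½×10.20×2.3 = 11.73.
Layer 2: σ_v at top = γ₁h₁ = 43.47; σ_h top = K_a2×43.47 = 16.58; σ_h base = K_a2×(43.47+20.6×3.6) = 44.87.
P₂ = ½(16.58+44.87)×3.6 = 110.6. Total P_a = 11.73+110.6 = 122.3 kN/m.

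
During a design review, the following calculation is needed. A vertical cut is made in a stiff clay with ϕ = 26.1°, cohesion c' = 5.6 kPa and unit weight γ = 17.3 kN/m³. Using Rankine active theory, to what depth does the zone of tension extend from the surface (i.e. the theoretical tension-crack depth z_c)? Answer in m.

1.04 m

K_a = tan²(45° − 26.1°/2) = 0.3889; √K_a = 0.6237.
The active pressure is zero where K_a γ z = 2c√K_a, so z_c = 2c/(γ√K_a) = 2×5.6/(17.3×0.6237) = 1.038 m.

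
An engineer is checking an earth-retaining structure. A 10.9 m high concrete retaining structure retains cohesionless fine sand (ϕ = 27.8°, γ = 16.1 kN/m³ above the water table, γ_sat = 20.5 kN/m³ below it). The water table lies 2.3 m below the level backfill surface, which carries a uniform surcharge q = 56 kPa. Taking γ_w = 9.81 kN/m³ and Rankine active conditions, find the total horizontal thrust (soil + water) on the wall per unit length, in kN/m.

860 kN/m

K_a = tan²(45° − φ/2) = 0.3639.
γ' = 20.5 − 9.81 = 10.69 kN/m³. h₂ = H − d_w = 8.6 m.
σ'_h: at surface K_a·q = 20.38; at WT K_a(q+γd_w) = 33.85; at base K_a(q+γd_w+γ'h₂) = 67.31 kPa.
P₁ = ½(20.38+33.85)×2.3 = 62.37; P₂ = ½(33.85+67.31)×8.6 = 435.0; P_w = ½γ_w h₂² = 362.8.
Total = 62.37+435.0+362.8 = 860.1 kN/m.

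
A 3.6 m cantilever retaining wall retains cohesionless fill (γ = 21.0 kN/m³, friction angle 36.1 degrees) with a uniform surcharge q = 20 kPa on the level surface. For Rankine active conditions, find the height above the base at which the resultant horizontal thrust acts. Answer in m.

K_a = 0.2585.
Triangular part P₁ = ½K_aγH² = 35.18 at H/3 = 1.200 m; rectangular part P₂ = K_a q H = 18.61 at H/2 = 1.800 m.
ȳ = (P₁·1.200 + P₂·1.800)/(P₁+P₂) = 1.408 m.

1.41 m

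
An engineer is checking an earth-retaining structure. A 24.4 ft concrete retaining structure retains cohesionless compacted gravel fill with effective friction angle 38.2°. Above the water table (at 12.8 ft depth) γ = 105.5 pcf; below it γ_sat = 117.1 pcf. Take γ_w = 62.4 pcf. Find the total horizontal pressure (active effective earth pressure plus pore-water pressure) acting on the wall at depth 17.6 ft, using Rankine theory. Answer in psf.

680 psf

K_a = (1 − sin φ)/(1 + sin φ) = 0.2358.
γ' = 117.1 − 62.4 = 54.70 pcf.
Effective vertical stress at 17.6 ft: σ'_v = 105.5×12.8 + 54.70×4.80 = 1613 psf.
σ'_h = K_a σ'_v = 0.2358 × 1613 = 380.3 psf; u = γ_w × 4.80 = 299.5 psf.
Total σ_h = 380.3 + 299.5 = 679.8 psf.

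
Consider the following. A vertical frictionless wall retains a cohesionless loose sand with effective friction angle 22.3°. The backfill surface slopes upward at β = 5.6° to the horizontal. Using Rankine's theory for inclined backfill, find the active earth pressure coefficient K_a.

K_a = cos β · (cos β − √(cos²β − cos²φ)) / (cos β + √(cos²β − cos²φ)).
cos β = 0.9952, cos φ = 0.9252, √(cos²β − cos²φ) = 0.3667.
K_a = 0.9952 × (0.9952 − 0.3667)/(0.9952 + 0.3667) = 0.4593.

0.459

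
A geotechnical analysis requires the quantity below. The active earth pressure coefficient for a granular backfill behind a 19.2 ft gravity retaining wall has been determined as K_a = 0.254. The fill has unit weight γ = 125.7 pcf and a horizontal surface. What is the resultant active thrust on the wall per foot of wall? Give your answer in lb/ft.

5880 lb/ft

P = ½ K_a γ H² = 0.5 × 0.254 × 125.7 × 19.2² = 5885 lb/ft.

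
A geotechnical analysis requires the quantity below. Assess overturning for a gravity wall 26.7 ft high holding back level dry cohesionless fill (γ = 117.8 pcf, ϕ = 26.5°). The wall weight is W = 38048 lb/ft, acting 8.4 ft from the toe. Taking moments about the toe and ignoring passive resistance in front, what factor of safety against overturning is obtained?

2.23

K_a = tan²(45° − 26.5°/2) = 0.3829.
P_a = ½K_aγH² = 0.5×0.3829×117.8×26.7² = 16080 lb/ft, acting at H/3 = 8.900 ft above the base.
Overturning moment M_o = P_a × H/3 = 16080 × 8.900 = 143100.
Resisting moment M_r = W × 8.4 = 38048 × 8.4 = 319600.
FS_overturning = M_r/M_o = 319600/143100 = 2.233.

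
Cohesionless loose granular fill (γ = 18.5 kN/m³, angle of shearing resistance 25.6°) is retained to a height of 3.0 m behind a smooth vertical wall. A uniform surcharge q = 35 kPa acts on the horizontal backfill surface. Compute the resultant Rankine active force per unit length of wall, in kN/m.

74.7 kN/m

K_a = tan²(45° − φ/2) = 0.3966.
Soil triangle: ½ K_a γ H² = 0.5×0.3966×18.5×3.0² = 33.01 kN/m.
Surcharge rectangle: K_a q H = 0.3966×35×3.0 = 41.64 kN/m.
Total = 33.01 + 41.64 = 74.65 kN/m.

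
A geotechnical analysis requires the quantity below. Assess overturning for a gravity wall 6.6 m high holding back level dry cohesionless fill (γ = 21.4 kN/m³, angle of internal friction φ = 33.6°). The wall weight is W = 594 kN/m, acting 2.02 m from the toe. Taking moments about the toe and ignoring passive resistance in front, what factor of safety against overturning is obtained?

K_a = tan²(45° − 33.6°/2) = 0.2875.
P_a = ½K_aγH² = 0.5×0.2875×21.4×6.6² = 134.0 kN/m, acting at H/3 = 2.200 m above the base.
Overturning moment M_o = P_a × H/3 = 134.0 × 2.200 = 294.8.
Resisting moment M_r = W × 2.02 = 594 × 2.02 = 1200.
FS_overturning = M_r/M_o = 1200/294.8 = 4.070.

4.07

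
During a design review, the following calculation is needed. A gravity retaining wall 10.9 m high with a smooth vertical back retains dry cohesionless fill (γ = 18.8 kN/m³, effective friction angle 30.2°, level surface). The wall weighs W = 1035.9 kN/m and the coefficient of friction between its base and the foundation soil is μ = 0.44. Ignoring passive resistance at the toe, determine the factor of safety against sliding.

K_a = tan²(45° − 30.2°/2) = 0.3307.
P_a = ½K_aγH² = 0.5×0.3307×18.8×10.9² = 369.3 kN/m, acting at H/3 = 3.633 m above the base.
FS_sliding = μW / P_a = 0.44×1035.9 / 369.3 = 1.234.

1.23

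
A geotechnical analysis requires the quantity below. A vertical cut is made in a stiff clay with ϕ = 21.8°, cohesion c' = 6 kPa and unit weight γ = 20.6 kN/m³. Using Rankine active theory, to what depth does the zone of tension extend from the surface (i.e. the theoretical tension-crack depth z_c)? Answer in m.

K_a = tan²(45° − 21.8°/2) = 0.4584; √K_a = 0.6771.
The active pressure is zero where K_a γ z = 2c√K_a, so z_c = 2c/(γ√K_a) = 2×6/(20.6×0.6771) = 0.8604 m.

0.860 m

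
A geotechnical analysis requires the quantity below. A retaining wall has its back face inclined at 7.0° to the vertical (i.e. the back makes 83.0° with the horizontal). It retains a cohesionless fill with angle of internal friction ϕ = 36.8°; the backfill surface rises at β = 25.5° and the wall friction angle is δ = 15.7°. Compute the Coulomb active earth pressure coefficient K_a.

0.410

K_a = sin²(α+φ) / [sin²α · sin(α−δ) · (1 + √{sin(φ+δ)sin(φ−β) / (sin(α−δ)sin(α+β))})²].
With α = 83.0°, φ = 36.8°, δ = 15.7°, β = 25.5°: K_a = 0.4100.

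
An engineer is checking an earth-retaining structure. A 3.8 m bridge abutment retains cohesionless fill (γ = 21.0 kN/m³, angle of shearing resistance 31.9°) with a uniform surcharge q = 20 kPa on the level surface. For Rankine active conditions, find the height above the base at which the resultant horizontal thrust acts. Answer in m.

K_a = 0.3085.
Triangular part P₁ = ½K_aγH² = 46.78 at H/3 = 1.267 m; rectangular part P₂ = K_a q H = 23.45 at H/2 = 1.900 m.
ȳ = (P₁·1.267 + P₂·1.900)/(P₁+P₂) = 1.478 m.

1.48 m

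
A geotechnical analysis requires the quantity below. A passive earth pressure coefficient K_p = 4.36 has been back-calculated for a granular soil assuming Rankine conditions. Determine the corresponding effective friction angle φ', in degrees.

38.8°

K_p = (1+sin φ)/(1−sin φ) ⇒ sin φ = (K_p − 1)/(K_p + 1) = 0.6269.
φ = arcsin(0.6269) = 38.82°.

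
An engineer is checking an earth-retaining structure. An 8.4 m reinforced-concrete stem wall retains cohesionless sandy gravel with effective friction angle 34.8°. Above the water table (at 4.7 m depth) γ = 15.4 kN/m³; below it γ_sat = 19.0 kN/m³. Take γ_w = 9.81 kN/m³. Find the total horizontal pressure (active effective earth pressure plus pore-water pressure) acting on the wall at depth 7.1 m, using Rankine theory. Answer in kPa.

49.4 kPa

K_a = (1 − sin φ)/(1 + sin φ) = 0.2733.
γ' = 19.0 − 9.81 = 9.190 kN/m³.
Effective vertical stress at 7.1 m: σ'_v = 15.4×4.7 + 9.190×2.40 = 94.44 kPa.
σ'_h = K_a σ'_v = 0.2733 × 94.44 = 25.81 kPa; u = γ_w × 2.40 = 23.54 kPa.
Total σ_h = 25.81 + 23.54 = 49.35 kPa.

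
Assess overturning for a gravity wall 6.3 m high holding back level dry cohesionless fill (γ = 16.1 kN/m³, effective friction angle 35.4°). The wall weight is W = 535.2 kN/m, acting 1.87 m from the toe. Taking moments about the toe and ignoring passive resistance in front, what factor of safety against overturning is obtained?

K_a = tan²(45° − 35.4°/2) = 0.2664.
P_a = ½K_aγH² = 0.5×0.2664×16.1×6.3² = 85.12 kN/m, acting at H/3 = 2.100 m above the base.
Overturning moment M_o = P_a × H/3 = 85.12 × 2.100 = 178.7.
Resisting moment M_r = W × 1.87 = 535.2 × 1.87 = 1001.
FS_overturning = M_r/M_o = 1001/178.7 = 5.599.

5.60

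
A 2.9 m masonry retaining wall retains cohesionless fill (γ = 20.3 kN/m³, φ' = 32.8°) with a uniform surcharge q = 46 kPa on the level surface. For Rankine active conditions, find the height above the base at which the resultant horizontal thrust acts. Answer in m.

K_a = 0.2973.
Triangular part P₁ = ½K_aγH² = 25.37 at H/3 = 0.9667 m; rectangular part P₂ = K_a q H = 39.65 at H/2 = 1.450 m.
ȳ = (P₁·0.9667 + P₂·1.450)/(P₁+P₂) = 1.261 m.

1.26 m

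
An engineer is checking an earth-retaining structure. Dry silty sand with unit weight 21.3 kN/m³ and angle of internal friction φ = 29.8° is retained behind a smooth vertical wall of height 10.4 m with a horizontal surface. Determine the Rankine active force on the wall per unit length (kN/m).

K_a = tan²(45° − φ/2) = 0.3360.
P_a = ½ K_a γ H² = 0.5 × 0.3360 × 21.3 × 10.4² = 387.1 kN/m.

387 kN/m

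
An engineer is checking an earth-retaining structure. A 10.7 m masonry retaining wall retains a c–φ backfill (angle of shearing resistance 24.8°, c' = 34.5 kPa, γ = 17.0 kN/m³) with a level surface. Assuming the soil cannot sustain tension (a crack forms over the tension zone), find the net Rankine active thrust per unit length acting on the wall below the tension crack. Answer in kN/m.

65.9 kN/m

K_a = 0.4090; √K_a = 0.6395.
Tension-crack depth z_c = 2c/(γ√K_a) = 2×34.5/(17.0×0.6395) = 6.347 m.
σ_a at base = K_a γ H − 2c√K_a = 0.4090×17.0×10.7 − 2×34.5×0.6395 = 30.27 kPa.
P_a = ½ × 30.27 × (H − z_c) = 0.5×30.27×4.353 = 65.89 kN/m.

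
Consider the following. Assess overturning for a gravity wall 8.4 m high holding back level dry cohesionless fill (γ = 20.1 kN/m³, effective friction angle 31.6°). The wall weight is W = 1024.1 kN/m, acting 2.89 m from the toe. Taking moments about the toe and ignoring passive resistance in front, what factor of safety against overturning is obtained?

4.77

K_a = tan²(45° − 31.6°/2) = 0.3123.
P_a = ½K_aγH² = 0.5×0.3123×20.1×8.4² = 221.5 kN/m, acting at H/3 = 2.800 m above the base.
Overturning moment M_o = P_a × H/3 = 221.5 × 2.800 = 620.2.
Resisting moment M_r = W × 2.89 = 1024.1 × 2.89 = 2960.
FS_overturning = M_r/M_o = 2960/620.2 = 4.772.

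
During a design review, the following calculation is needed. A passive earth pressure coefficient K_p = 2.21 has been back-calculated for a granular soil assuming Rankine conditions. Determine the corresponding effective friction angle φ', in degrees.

22.1°

K_p = (1+sin φ)/(1−sin φ) ⇒ sin φ = (K_p − 1)/(K_p + 1) = 0.3769.
φ = arcsin(0.3769) = 22.14°.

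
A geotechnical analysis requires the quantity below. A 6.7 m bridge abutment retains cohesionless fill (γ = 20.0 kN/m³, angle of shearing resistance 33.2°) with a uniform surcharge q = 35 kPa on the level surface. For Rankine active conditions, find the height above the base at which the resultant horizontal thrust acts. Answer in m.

2.62 m

K_a = 0.2924.
Triangular part P₁ = ½K_aγH² = 131.2 at H/3 = 2.233 m; rectangular part P₂ = K_a q H = 68.56 at H/2 = 3.350 m.
ȳ = (P₁·2.233 + P₂·3.350)/(P₁+P₂) = 2.617 m.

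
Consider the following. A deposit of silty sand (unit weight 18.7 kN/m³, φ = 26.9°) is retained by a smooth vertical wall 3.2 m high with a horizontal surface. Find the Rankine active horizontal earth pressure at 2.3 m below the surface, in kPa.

16.2 kPa

K_a = (1 − sin φ)/(1 + sin φ) = 0.3770.
σ_h = K_a γ z = 0.3770 × 18.7 × 2.3 = 16.21 kPa.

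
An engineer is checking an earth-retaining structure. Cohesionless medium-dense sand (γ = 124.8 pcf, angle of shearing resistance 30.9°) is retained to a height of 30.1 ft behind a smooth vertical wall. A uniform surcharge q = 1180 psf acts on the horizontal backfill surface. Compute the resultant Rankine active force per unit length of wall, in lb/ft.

K_a = tan²(45° − φ/2) = 0.3214.
Soil triangle: ½ K_a γ H² = 0.5×0.3214×124.8×30.1² = 18170 lb/ft.
Surcharge rectangle: K_a q H = 0.3214×1180×30.1 = 11420 lb/ft.
Total = 18170 + 11420 = 29590 lb/ft.

29600 lb/ft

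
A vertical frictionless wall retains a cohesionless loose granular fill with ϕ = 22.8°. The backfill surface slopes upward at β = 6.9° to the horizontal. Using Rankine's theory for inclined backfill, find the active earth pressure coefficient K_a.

0.455

K_a = cos β · (cos β − √(cos²β − cos²φ)) / (cos β + √(cos²β − cos²φ)).
cos β = 0.9928, cos φ = 0.9219, √(cos²β − cos²φ) = 0.3684.
K_a = 0.9928 × (0.9928 − 0.3684)/(0.9928 + 0.3684) = 0.4553.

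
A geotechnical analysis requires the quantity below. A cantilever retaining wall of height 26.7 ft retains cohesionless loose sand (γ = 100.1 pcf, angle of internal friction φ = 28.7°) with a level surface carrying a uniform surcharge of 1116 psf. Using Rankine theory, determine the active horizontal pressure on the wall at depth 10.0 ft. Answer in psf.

743 psf

K_a = (1 − sin φ)/(1 + sin φ) = 0.3511.
σ_v = γz + q = 100.1 × 10.0 + 1116 = 2117 psf.
σ_h = K_a σ_v = 0.3511 × 2117 = 743.4 psf.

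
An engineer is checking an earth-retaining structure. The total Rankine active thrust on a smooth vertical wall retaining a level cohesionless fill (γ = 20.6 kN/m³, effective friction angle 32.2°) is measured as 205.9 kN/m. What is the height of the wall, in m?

K_a = 0.3047. P_a = ½ K_a γ H² ⇒ H = √(2P_a/(K_a γ)).
H = √(2×205.9/(0.3047×20.6)) = 8.099 m.

8.10 m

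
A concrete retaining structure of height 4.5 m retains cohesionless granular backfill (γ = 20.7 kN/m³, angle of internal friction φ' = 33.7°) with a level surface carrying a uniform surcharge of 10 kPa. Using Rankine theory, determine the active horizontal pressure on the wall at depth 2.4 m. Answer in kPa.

K_a = (1 − sin φ)/(1 + sin φ) = 0.2863.
σ_v = γz + q = 20.7 × 2.4 + 10 = 59.68 kPa.
σ_h = K_a σ_v = 0.2863 × 59.68 = 17.09 kPa.

17.1 kPa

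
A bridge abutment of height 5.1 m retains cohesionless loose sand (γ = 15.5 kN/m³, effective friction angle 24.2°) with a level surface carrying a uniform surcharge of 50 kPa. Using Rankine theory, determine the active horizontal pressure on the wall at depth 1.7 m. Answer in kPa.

K_a = (1 − sin φ)/(1 + sin φ) = 0.4185.
σ_v = γz + q = 15.5 × 1.7 + 50 = 76.35 kPa.
σ_h = K_a σ_v = 0.4185 × 76.35 = 31.95 kPa.

32.0 kPa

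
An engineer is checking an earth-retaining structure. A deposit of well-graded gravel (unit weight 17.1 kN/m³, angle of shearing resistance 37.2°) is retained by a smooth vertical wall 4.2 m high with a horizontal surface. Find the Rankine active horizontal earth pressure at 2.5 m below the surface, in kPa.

K_a = (1 − sin φ)/(1 + sin φ) = 0.2464.
σ_h = K_a γ z = 0.2464 × 17.1 × 2.5 = 10.53 kPa.

10.5 kPa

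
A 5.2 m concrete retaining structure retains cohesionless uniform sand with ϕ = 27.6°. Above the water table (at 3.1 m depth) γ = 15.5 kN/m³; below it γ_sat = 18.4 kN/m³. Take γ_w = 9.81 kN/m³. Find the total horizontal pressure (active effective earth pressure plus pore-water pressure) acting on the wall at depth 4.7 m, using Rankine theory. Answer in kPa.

38.4 kPa

K_a = (1 − sin φ)/(1 + sin φ) = 0.3668.
γ' = 18.4 − 9.81 = 8.590 kN/m³.
Effective vertical stress at 4.7 m: σ'_v = 15.5×3.1 + 8.590×1.60 = 61.79 kPa.
σ'_h = K_a σ'_v = 0.3668 × 61.79 = 22.66 kPa; u = γ_w × 1.60 = 15.70 kPa.
Total σ_h = 22.66 + 15.70 = 38.36 kPa.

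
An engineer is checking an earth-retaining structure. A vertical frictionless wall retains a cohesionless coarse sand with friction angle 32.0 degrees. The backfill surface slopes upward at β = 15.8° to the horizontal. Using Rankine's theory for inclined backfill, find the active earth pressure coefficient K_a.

0.345

K_a = cos β · (cos β − √(cos²β − cos²φ)) / (cos β + √(cos²β − cos²φ)).
cos β = 0.9622, cos φ = 0.8480, √(cos²β − cos²φ) = 0.4546.
K_a = 0.9622 × (0.9622 − 0.4546)/(0.9622 + 0.4546) = 0.3447.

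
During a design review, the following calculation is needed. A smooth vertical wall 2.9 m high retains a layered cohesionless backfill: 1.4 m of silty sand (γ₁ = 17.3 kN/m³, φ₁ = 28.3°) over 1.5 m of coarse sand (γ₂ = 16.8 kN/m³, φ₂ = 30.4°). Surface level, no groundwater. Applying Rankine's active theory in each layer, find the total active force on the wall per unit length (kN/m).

K_a1 = tan²(45°−28.3°/2) = 0.3568; K_a2 = tan²(45°−30.4°/2) = 0.3280.
Layer 1: σ at base = K_a1 γ₁ h₁ = 8.641 kPa; P₁ = ½×8.641×1.4 = 6.049.
Layer 2: σ_v at top = γ₁h₁ = 24.22; σ_h top = K_a2×24.22 = 7.944; σ_h base = K_a2×(24.22+16.8×1.5) = 16.21.
P₂ = ½(7.944+16.21)×1.5 = 18.11. Total P_a = 6.049+18.11 = 24.16 kN/m.

24.2 kN/m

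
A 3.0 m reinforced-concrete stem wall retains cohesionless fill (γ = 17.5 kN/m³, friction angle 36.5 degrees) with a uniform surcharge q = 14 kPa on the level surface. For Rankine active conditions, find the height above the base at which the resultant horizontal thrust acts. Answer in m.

1.17 m

K_a = 0.2541.
Triangular part P₁ = ½K_aγH² = 20.01 at H/3 = 1.000 m; rectangular part P₂ = K_a q H = 10.67 at H/2 = 1.500 m.
ȳ = (P₁·1.000 + P₂·1.500)/(P₁+P₂) = 1.174 m.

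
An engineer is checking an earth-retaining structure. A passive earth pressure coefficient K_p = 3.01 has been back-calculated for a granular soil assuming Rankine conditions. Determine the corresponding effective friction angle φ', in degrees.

K_p = (1+sin φ)/(1−sin φ) ⇒ sin φ = (K_p − 1)/(K_p + 1) = 0.5012.
φ = arcsin(0.5012) = 30.08°.

30.1°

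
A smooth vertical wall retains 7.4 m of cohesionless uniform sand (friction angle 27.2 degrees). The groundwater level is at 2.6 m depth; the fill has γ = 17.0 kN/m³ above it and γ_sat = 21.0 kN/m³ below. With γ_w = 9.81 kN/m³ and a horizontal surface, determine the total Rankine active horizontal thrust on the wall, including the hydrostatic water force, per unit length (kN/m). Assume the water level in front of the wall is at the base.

K_a = tan²(45° − φ/2) = 0.3726.
γ' = 21.0 − 9.81 = 11.19 kN/m³. Depth below WT = 4.8 m.
σ'_h at WT = K_a γ d_w = 16.47 kPa; at base = 16.47 + K_a γ' × 4.8 = 36.48 kPa.
P₁ (0–2.6 m) = ½×16.47×2.6 = 21.41. P₂ (2.6–7.4 m) = ½(16.47+36.48)×4.8 = 127.1.
P_w = ½ γ_w h₂² = 0.5×9.81×4.8² = 113.0. Total = 21.41+127.1+113.0 = 261.5 kN/m.

261 kN/m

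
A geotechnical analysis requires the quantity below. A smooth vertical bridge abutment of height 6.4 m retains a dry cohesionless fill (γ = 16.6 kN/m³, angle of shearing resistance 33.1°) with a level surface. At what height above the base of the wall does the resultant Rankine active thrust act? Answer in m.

2.13 m

K_a = 0.2936.
The pressure distribution is triangular, so the resultant acts at H/3 above the base = 6.4/3 = 2.133 m.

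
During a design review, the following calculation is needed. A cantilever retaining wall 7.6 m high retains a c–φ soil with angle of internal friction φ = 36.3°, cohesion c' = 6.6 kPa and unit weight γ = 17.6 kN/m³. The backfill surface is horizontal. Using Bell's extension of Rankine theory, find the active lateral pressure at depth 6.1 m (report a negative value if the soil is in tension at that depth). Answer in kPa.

K_a = (1 − sin φ)/(1 + sin φ) = 0.2563.
σ_a = K_a γ z − 2c√K_a = 0.2563×17.6×6.1 − 2×6.6×0.5062 = 20.83 kPa.

20.8 kPa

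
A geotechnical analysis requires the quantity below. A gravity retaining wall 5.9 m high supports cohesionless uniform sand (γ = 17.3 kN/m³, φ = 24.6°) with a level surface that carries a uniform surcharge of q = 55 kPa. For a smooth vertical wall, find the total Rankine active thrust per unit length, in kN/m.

258 kN/m

K_a = tan²(45° − φ/2) = 0.4121.
Soil triangle: ½ K_a γ H² = 0.5×0.4121×17.3×5.9² = 124.1 kN/m.
Surcharge rectangle: K_a q H = 0.4121×55×5.9 = 133.7 kN/m.
Total = 124.1 + 133.7 = 257.8 kN/m.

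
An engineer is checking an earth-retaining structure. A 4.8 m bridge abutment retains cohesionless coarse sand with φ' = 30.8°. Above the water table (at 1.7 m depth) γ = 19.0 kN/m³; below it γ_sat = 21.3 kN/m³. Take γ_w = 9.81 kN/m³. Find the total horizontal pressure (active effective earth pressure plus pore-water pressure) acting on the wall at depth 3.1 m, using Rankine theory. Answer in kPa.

K_a = (1 − sin φ)/(1 + sin φ) = 0.3227.
γ' = 21.3 − 9.81 = 11.49 kN/m³.
Effective vertical stress at 3.1 m: σ'_v = 19.0×1.7 + 11.49×1.40 = 48.39 kPa.
σ'_h = K_a σ'_v = 0.3227 × 48.39 = 15.61 kPa; u = γ_w × 1.40 = 13.73 kPa.
Total σ_h = 15.61 + 13.73 = 29.35 kPa.

29.3 kPa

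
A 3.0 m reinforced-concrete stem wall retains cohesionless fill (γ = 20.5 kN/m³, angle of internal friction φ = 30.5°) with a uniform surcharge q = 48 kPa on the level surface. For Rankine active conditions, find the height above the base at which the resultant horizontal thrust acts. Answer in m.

K_a = 0.3267.
Triangular part P₁ = ½K_aγH² = 30.13 at H/3 = 1.000 m; rectangular part P₂ = K_a q H = 47.04 at H/2 = 1.500 m.
ȳ = (P₁·1.000 + P₂·1.500)/(P₁+P₂) = 1.305 m.

1.30 m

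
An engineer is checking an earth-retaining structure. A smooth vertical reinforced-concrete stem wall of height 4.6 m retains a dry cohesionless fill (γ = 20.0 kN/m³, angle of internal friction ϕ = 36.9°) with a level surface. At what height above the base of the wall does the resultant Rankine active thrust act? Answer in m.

K_a = 0.2497.
The pressure distribution is triangular, so the resultant acts at H/3 above the base = 4.6/3 = 1.533 m.

1.53 m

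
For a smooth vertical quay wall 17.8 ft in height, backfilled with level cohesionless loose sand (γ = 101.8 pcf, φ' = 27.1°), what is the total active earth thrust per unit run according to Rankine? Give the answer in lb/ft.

K_a = tan²(45° − φ/2) = 0.3741.
P_a = ½ K_a γ H² = 0.5 × 0.3741 × 101.8 × 17.8² = 6032 lb/ft.

6030 lb/ft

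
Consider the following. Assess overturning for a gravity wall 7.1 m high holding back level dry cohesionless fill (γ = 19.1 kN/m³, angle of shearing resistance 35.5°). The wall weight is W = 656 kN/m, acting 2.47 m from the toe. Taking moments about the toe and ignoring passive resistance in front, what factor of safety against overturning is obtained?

K_a = tan²(45° − 35.5°/2) = 0.2653.
P_a = ½K_aγH² = 0.5×0.2653×19.1×7.1² = 127.7 kN/m, acting at H/3 = 2.367 m above the base.
Overturning moment M_o = P_a × H/3 = 127.7 × 2.367 = 302.2.
Resisting moment M_r = W × 2.47 = 656 × 2.47 = 1620.
FS_overturning = M_r/M_o = 1620/302.2 = 5.361.

5.36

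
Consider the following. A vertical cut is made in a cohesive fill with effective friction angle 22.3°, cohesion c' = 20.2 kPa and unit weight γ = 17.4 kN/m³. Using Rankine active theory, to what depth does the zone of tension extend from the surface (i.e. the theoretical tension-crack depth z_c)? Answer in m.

3.46 m

K_a = tan²(45° − 22.3°/2) = 0.4498; √K_a = 0.6707.
The active pressure is zero where K_a γ z = 2c√K_a, so z_c = 2c/(γ√K_a) = 2×20.2/(17.4×0.6707) = 3.462 m.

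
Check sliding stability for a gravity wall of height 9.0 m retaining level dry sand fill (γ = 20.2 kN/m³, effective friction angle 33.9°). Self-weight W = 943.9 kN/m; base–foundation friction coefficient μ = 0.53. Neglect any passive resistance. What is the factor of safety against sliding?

2.15

K_a = tan²(45° − 33.9°/2) = 0.2839.
P_a = ½K_aγH² = 0.5×0.2839×20.2×9.0² = 232.3 kN/m, acting at H/3 = 3.000 m above the base.
FS_sliding = μW / P_a = 0.53×943.9 / 232.3 = 2.154.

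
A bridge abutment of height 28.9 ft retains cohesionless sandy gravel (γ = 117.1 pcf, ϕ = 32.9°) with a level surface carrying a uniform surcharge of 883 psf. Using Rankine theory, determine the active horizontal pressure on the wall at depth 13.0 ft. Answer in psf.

712 psf

K_a = (1 − sin φ)/(1 + sin φ) = 0.2960.
σ_v = γz + q = 117.1 × 13.0 + 883 = 2405 psf.
σ_h = K_a σ_v = 0.2960 × 2405 = 712.0 psf.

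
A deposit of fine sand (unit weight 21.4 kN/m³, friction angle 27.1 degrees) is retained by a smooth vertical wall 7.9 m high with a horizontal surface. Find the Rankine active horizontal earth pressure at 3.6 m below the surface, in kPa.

K_a = (1 − sin φ)/(1 + sin φ) = 0.3741.
σ_h = K_a γ z = 0.3741 × 21.4 × 3.6 = 28.82 kPa.

28.8 kPa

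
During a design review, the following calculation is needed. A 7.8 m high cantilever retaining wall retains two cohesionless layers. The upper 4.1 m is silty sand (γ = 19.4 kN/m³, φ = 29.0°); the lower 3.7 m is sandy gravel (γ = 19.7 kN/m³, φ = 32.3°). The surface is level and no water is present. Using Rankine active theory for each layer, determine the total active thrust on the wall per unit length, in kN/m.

187 kN/m

K_a1 = tan²(45°−29.0°/2) = 0.3470; K_a2 = tan²(45°−32.3°/2) = 0.3035.
Layer 1: σ at base = K_a1 γ₁ h₁ = 27.60 kPa; P₁ = ½×27.60×4.1 = 56.58.
Layer 2: σ_v at top = γ₁h₁ = 79.54; σ_h top = K_a2×79.54 = 24.14; σ_h base = K_a2×(79.54+19.7×3.7) = 46.26.
P₂ = ½(24.14+46.26)×3.7 = 130.2. Total P_a = 56.58+130.2 = 186.8 kN/m.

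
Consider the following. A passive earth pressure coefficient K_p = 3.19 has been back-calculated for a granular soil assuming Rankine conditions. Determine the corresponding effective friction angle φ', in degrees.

31.5°

K_p = (1+sin φ)/(1−sin φ) ⇒ sin φ = (K_p − 1)/(K_p + 1) = 0.5227.
φ = arcsin(0.5227) = 31.51°.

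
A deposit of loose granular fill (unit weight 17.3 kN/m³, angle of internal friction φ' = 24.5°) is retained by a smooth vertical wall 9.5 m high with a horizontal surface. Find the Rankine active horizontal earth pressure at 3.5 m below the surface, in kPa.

25.1 kPa

K_a = (1 − sin φ)/(1 + sin φ) = 0.4137.
σ_h = K_a γ z = 0.4137 × 17.3 × 3.5 = 25.05 kPa.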